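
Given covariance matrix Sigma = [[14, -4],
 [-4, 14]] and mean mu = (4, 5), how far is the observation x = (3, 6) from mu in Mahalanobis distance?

Step 1 — centre the observation: (x - mu) = (-1, 1).

Step 2 — invert Sigma. det(Sigma) = 14·14 - (-4)² = 180.
  Sigma^{-1} = (1/det) · [[d, -b], [-b, a]] = [[0.0778, 0.0222],
 [0.0222, 0.0778]].

Step 3 — form the quadratic (x - mu)^T · Sigma^{-1} · (x - mu):
  Sigma^{-1} · (x - mu) = (-0.0556, 0.0556).
  (x - mu)^T · [Sigma^{-1} · (x - mu)] = (-1)·(-0.0556) + (1)·(0.0556) = 0.1111.

Step 4 — take square root: d = √(0.1111) ≈ 0.3333.

d(x, mu) = √(0.1111) ≈ 0.3333


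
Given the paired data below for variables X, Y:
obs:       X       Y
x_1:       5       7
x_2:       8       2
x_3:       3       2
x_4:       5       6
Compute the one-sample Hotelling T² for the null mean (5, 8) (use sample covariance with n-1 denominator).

Step 1 — sample mean vector:
  mean(X) = (5 + 8 + 3 + 5) / 4 = 21/4 = 5.25
  mean(Y) = (7 + 2 + 2 + 6) / 4 = 17/4 = 4.25
  x̄ = (5.25, 4.25),  deviation x̄ - mu_0 = (5.25, 4.25) - (5, 8) = (0.25, -3.75).

Step 2 — sample covariance matrix, S[i,j] = (1/(n-1)) · Σ_k (x_{k,i} - mean_i) · (x_{k,j} - mean_j), divisor n-1 = 3:
  S[X,X] = ((-0.25)·(-0.25) + (2.75)·(2.75) + (-2.25)·(-2.25) + (-0.25)·(-0.25)) / 3 = 12.75/3 = 4.25
  S[X,Y] = ((-0.25)·(2.75) + (2.75)·(-2.25) + (-2.25)·(-2.25) + (-0.25)·(1.75)) / 3 = -2.25/3 = -0.75
  S[Y,Y] = ((2.75)·(2.75) + (-2.25)·(-2.25) + (-2.25)·(-2.25) + (1.75)·(1.75)) / 3 = 20.75/3 = 6.9167
  S = [[4.25, -0.75],
 [-0.75, 6.9167]].

Step 3 — invert S. det(S) = 4.25·6.9167 - (-0.75)² = 28.8333.
  S^{-1} = (1/det) · [[d, -b], [-b, a]] = [[0.2399, 0.026],
 [0.026, 0.1474]].

Step 4 — quadratic form (x̄ - mu_0)^T · S^{-1} · (x̄ - mu_0):
  S^{-1} · (x̄ - mu_0) = (-0.0376, -0.5462),
  (x̄ - mu_0)^T · [...] = (0.25)·(-0.0376) + (-3.75)·(-0.5462) = 2.039.

Step 5 — scale by n: T² = 4 · 2.039 = 8.1561.

T² ≈ 8.1561


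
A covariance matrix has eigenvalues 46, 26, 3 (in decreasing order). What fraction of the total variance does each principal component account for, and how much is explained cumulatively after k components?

Step 1 — total variance = trace(Sigma) = Σ λ_i = 46 + 26 + 3 = 75.

Step 2 — fraction explained by component i = λ_i / Σ λ:
  PC1: 46/75 = 0.6133
  PC2: 26/75 = 0.3467
  PC3: 3/75 = 0.04

Step 3 — cumulative fraction after k components = (λ_1 + ... + λ_k) / Σ λ:
  k = 1: 46/75 = 0.6133
  k = 2: (46 + 26)/75 = 72/75 = 0.96
  k = 3: (46 + 26 + 3)/75 = 75/75 = 1

Summary (fraction, with percent):

explained: PC1 0.6133 (61.33%), PC2 0.3467 (34.67%), PC3 0.04 (4%);  cumulative: 0.6133, 0.96, 1


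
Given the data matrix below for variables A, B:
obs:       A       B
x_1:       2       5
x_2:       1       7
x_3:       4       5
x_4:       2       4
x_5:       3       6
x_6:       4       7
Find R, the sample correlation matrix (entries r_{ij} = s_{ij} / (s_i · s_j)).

Step 1 — column means:
  mean(A) = (2 + 1 + 4 + 2 + 3 + 4) / 6 = 16/6 = 2.6667
  mean(B) = (5 + 7 + 5 + 4 + 6 + 7) / 6 = 34/6 = 5.6667

Step 2 — sample variances and covariances s[i,j] = (1/(n-1)) · Σ_k (x_{k,i} - mean_i) · (x_{k,j} - mean_j), with n-1 = 5:
  s[A,A] = ((-0.6667)·(-0.6667) + (-1.6667)·(-1.6667) + (1.3333)·(1.3333) + (-0.6667)·(-0.6667) + (0.3333)·(0.3333) + (1.3333)·(1.3333)) / 5 = 7.3333/5 = 1.4667
  s[A,B] = ((-0.6667)·(-0.6667) + (-1.6667)·(1.3333) + (1.3333)·(-0.6667) + (-0.6667)·(-1.6667) + (0.3333)·(0.3333) + (1.3333)·(1.3333)) / 5 = 0.3333/5 = 0.0667
  s[B,B] = ((-0.6667)·(-0.6667) + (1.3333)·(1.3333) + (-0.6667)·(-0.6667) + (-1.6667)·(-1.6667) + (0.3333)·(0.3333) + (1.3333)·(1.3333)) / 5 = 7.3333/5 = 1.4667
  Sample standard deviations s_i = √(s[i,i]):
  s(A) = √(1.4667) = 1.2111
  s(B) = √(1.4667) = 1.2111

Step 3 — r_{ij} = s_{ij} / (s_i · s_j):
  r[A,A] = 1 (diagonal).
  r[A,B] = 0.0667 / (1.2111 · 1.2111) = 0.0667 / 1.4667 = 0.0455
  r[B,B] = 1 (diagonal).

R is symmetric with unit diagonal. Assembling:

R = [[1, 0.0455],
 [0.0455, 1]]


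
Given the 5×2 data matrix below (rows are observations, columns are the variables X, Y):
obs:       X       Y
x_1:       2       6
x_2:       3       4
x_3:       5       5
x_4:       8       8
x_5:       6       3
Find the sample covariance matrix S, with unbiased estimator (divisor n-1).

Step 1 — column means:
  mean(X) = (2 + 3 + 5 + 8 + 6) / 5 = 24/5 = 4.8
  mean(Y) = (6 + 4 + 5 + 8 + 3) / 5 = 26/5 = 5.2

Step 2 — sample covariance S[i,j] = (1/(n-1)) · Σ_k (x_{k,i} - mean_i) · (x_{k,j} - mean_j), with n-1 = 4.
  S[X,X] = ((-2.8)·(-2.8) + (-1.8)·(-1.8) + (0.2)·(0.2) + (3.2)·(3.2) + (1.2)·(1.2)) / 4 = 22.8/4 = 5.7
  S[X,Y] = ((-2.8)·(0.8) + (-1.8)·(-1.2) + (0.2)·(-0.2) + (3.2)·(2.8) + (1.2)·(-2.2)) / 4 = 6.2/4 = 1.55
  S[Y,Y] = ((0.8)·(0.8) + (-1.2)·(-1.2) + (-0.2)·(-0.2) + (2.8)·(2.8) + (-2.2)·(-2.2)) / 4 = 14.8/4 = 3.7

S is symmetric (S[j,i] = S[i,j]). Assembling:

S = [[5.7, 1.55],
 [1.55, 3.7]]


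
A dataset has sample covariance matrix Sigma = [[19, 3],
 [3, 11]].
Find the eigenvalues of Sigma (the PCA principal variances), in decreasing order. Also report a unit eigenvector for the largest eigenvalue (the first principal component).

Step 1 — characteristic polynomial of 2×2 Sigma:
  det(Sigma - λI) = λ² - trace · λ + det = 0.
  trace = 19 + 11 = 30, det = 19·11 - (3)² = 200.
Step 2 — discriminant:
  Δ = trace² - 4·det = 900 - 800 = 100.
Step 3 — eigenvalues:
  λ = (trace ± √Δ)/2 = (30 ± 10)/2,
  λ_1 = 20,  λ_2 = 10.

Step 4 — unit eigenvector for λ_1: solve (Sigma - λ_1 I)v = 0. First row:
  (19 - 20)·v_x + (3)·v_y = 0, i.e. (-1)·v_x + (3)·v_y = 0,
  so v ∝ (b, λ_1 - a) = (3, 1) = u.
  ||u|| = √((3)² + (1)²) = √(10) ≈ 3.1623,
  v_1 = u/||u|| ≈ (0.9487, 0.3162) (||v_1|| = 1).

λ_1 = 20,  λ_2 = 10;  v_1 ≈ (0.9487, 0.3162)


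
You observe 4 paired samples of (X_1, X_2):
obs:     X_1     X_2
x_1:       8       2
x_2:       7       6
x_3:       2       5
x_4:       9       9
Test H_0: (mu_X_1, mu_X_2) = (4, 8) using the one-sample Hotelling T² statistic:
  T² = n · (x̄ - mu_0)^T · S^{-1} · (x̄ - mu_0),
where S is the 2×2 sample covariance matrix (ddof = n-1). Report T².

Step 1 — sample mean vector:
  mean(X_1) = (8 + 7 + 2 + 9) / 4 = 26/4 = 6.5
  mean(X_2) = (2 + 6 + 5 + 9) / 4 = 22/4 = 5.5
  x̄ = (6.5, 5.5),  deviation x̄ - mu_0 = (6.5, 5.5) - (4, 8) = (2.5, -2.5).

Step 2 — sample covariance matrix, S[i,j] = (1/(n-1)) · Σ_k (x_{k,i} - mean_i) · (x_{k,j} - mean_j), divisor n-1 = 3:
  S[X_1,X_1] = ((1.5)·(1.5) + (0.5)·(0.5) + (-4.5)·(-4.5) + (2.5)·(2.5)) / 3 = 29/3 = 9.6667
  S[X_1,X_2] = ((1.5)·(-3.5) + (0.5)·(0.5) + (-4.5)·(-0.5) + (2.5)·(3.5)) / 3 = 6/3 = 2
  S[X_2,X_2] = ((-3.5)·(-3.5) + (0.5)·(0.5) + (-0.5)·(-0.5) + (3.5)·(3.5)) / 3 = 25/3 = 8.3333
  S = [[9.6667, 2],
 [2, 8.3333]].

Step 3 — invert S. det(S) = 9.6667·8.3333 - (2)² = 76.5556.
  S^{-1} = (1/det) · [[d, -b], [-b, a]] = [[0.1089, -0.0261],
 [-0.0261, 0.1263]].

Step 4 — quadratic form (x̄ - mu_0)^T · S^{-1} · (x̄ - mu_0):
  S^{-1} · (x̄ - mu_0) = (0.3374, -0.381),
  (x̄ - mu_0)^T · [...] = (2.5)·(0.3374) + (-2.5)·(-0.381) = 1.7961.

Step 5 — scale by n: T² = 4 · 1.7961 = 7.1843.

T² ≈ 7.1843


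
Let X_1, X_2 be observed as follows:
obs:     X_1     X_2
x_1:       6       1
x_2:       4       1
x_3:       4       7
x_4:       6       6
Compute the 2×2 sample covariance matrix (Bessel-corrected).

Step 1 — column means:
  mean(X_1) = (6 + 4 + 4 + 6) / 4 = 20/4 = 5
  mean(X_2) = (1 + 1 + 7 + 6) / 4 = 15/4 = 3.75

Step 2 — sample covariance S[i,j] = (1/(n-1)) · Σ_k (x_{k,i} - mean_i) · (x_{k,j} - mean_j), with n-1 = 3.
  S[X_1,X_1] = ((1)·(1) + (-1)·(-1) + (-1)·(-1) + (1)·(1)) / 3 = 4/3 = 1.3333
  S[X_1,X_2] = ((1)·(-2.75) + (-1)·(-2.75) + (-1)·(3.25) + (1)·(2.25)) / 3 = -1/3 = -0.3333
  S[X_2,X_2] = ((-2.75)·(-2.75) + (-2.75)·(-2.75) + (3.25)·(3.25) + (2.25)·(2.25)) / 3 = 30.75/3 = 10.25

S is symmetric (S[j,i] = S[i,j]). Assembling:

S = [[1.3333, -0.3333],
 [-0.3333, 10.25]]


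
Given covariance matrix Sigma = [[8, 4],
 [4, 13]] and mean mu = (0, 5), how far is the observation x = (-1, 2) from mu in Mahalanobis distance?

Step 1 — centre the observation: (x - mu) = (-1, -3).

Step 2 — invert Sigma. det(Sigma) = 8·13 - (4)² = 88.
  Sigma^{-1} = (1/det) · [[d, -b], [-b, a]] = [[0.1477, -0.0455],
 [-0.0455, 0.0909]].

Step 3 — form the quadratic (x - mu)^T · Sigma^{-1} · (x - mu):
  Sigma^{-1} · (x - mu) = (-0.0114, -0.2273).
  (x - mu)^T · [Sigma^{-1} · (x - mu)] = (-1)·(-0.0114) + (-3)·(-0.2273) = 0.6932.

Step 4 — take square root: d = √(0.6932) ≈ 0.8326.

d(x, mu) = √(0.6932) ≈ 0.8326


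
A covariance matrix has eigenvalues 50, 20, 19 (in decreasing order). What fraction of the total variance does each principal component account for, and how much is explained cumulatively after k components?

Step 1 — total variance = trace(Sigma) = Σ λ_i = 50 + 20 + 19 = 89.

Step 2 — fraction explained by component i = λ_i / Σ λ:
  PC1: 50/89 = 0.5618
  PC2: 20/89 = 0.2247
  PC3: 19/89 = 0.2135

Step 3 — cumulative fraction after k components = (λ_1 + ... + λ_k) / Σ λ:
  k = 1: 50/89 = 0.5618
  k = 2: (50 + 20)/89 = 70/89 = 0.7865
  k = 3: (50 + 20 + 19)/89 = 89/89 = 1

Summary (fraction, with percent):

explained: PC1 0.5618 (56.18%), PC2 0.2247 (22.47%), PC3 0.2135 (21.35%);  cumulative: 0.5618, 0.7865, 1


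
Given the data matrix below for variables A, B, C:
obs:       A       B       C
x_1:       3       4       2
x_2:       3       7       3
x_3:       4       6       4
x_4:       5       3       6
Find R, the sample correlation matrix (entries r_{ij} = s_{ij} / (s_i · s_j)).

Step 1 — column means:
  mean(A) = (3 + 3 + 4 + 5) / 4 = 15/4 = 3.75
  mean(B) = (4 + 7 + 6 + 3) / 4 = 20/4 = 5
  mean(C) = (2 + 3 + 4 + 6) / 4 = 15/4 = 3.75

Step 2 — sample variances and covariances s[i,j] = (1/(n-1)) · Σ_k (x_{k,i} - mean_i) · (x_{k,j} - mean_j), with n-1 = 3:
  s[A,A] = ((-0.75)·(-0.75) + (-0.75)·(-0.75) + (0.25)·(0.25) + (1.25)·(1.25)) / 3 = 2.75/3 = 0.9167
  s[A,B] = ((-0.75)·(-1) + (-0.75)·(2) + (0.25)·(1) + (1.25)·(-2)) / 3 = -3/3 = -1
  s[A,C] = ((-0.75)·(-1.75) + (-0.75)·(-0.75) + (0.25)·(0.25) + (1.25)·(2.25)) / 3 = 4.75/3 = 1.5833
  s[B,B] = ((-1)·(-1) + (2)·(2) + (1)·(1) + (-2)·(-2)) / 3 = 10/3 = 3.3333
  s[B,C] = ((-1)·(-1.75) + (2)·(-0.75) + (1)·(0.25) + (-2)·(2.25)) / 3 = -4/3 = -1.3333
  s[C,C] = ((-1.75)·(-1.75) + (-0.75)·(-0.75) + (0.25)·(0.25) + (2.25)·(2.25)) / 3 = 8.75/3 = 2.9167
  Sample standard deviations s_i = √(s[i,i]):
  s(A) = √(0.9167) = 0.9574
  s(B) = √(3.3333) = 1.8257
  s(C) = √(2.9167) = 1.7078

Step 3 — r_{ij} = s_{ij} / (s_i · s_j):
  r[A,A] = 1 (diagonal).
  r[A,B] = -1 / (0.9574 · 1.8257) = -1 / 1.748 = -0.5721
  r[A,C] = 1.5833 / (0.9574 · 1.7078) = 1.5833 / 1.6351 = 0.9683
  r[B,B] = 1 (diagonal).
  r[B,C] = -1.3333 / (1.8257 · 1.7078) = -1.3333 / 3.118 = -0.4276
  r[C,C] = 1 (diagonal).

R is symmetric with unit diagonal. Assembling:

R = [[1, -0.5721, 0.9683],
 [-0.5721, 1, -0.4276],
 [0.9683, -0.4276, 1]]


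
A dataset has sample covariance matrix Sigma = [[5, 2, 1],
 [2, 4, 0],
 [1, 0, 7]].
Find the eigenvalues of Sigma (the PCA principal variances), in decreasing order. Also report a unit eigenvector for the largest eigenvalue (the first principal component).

Step 1 — characteristic polynomial p(λ) = det(λI - Sigma) = λ³ - tr·λ² + c_1·λ - det, where tr = trace, c_1 = sum of the principal 2×2 minors, det = det(Sigma):
  tr = 5 + 4 + 7 = 16,
  c_1 = (5·4 - (2)²) + (5·7 - (1)²) + (4·7 - (0)²) = 16 + 34 + 28 = 78,
  det = 5·(4·7 - (0)²) - (2)·((2)·7 - (0)·(1)) + (1)·((2)·(0) - 4·(1)) = 5·(28) - (2)·(14) + (1)·(-4) = 108.
  So p(λ) = λ³ - 16λ² + 78λ - 108.
Step 2 — look for an integer root (rational root theorem: any rational root is an integer divisor of 108). Testing λ = 6:
  p(6) = 216 - 576 + 468 - 108 = 0  ✓
  Dividing out (λ - 6): p(λ) = (λ - 6)(λ² - 10λ + 18).
Step 3 — remaining eigenvalues from the quadratic λ² - 10λ + 18 = 0:
  Δ = 10² - 4·18 = 100 - 72 = 28,  λ = (10 ± √28)/2 = (10 ± 5.2915)/2 ≈ 7.6458 or 2.3542.
  Sorted: λ_1 = 7.6458,  λ_2 = 6,  λ_3 = 2.3542  (check: sum = 16 = tr ✓).

Step 4 — unit eigenvector for λ_1 ≈ 7.6458: v spans the null space of (Sigma - λ_1 I), whose rows are
  r_1 = (-2.6458, 2, 1),  r_2 = (2, -3.6458, 0),  r_3 = (1, 0, -0.6458).
  v is orthogonal to every row, so take v ∝ r_1 × r_2 = ((2)·(0) - (1)·(-3.6458), (1)·(2) - (-2.6458)·(0), (-2.6458)·(-3.6458) - (2)·(2)) ≈ (3.6458, 2, 5.6458).
  Let u = (3.6458, 2, 5.6458).
  ||u|| = √((3.6458)² + (2)² + (5.6458)²) = √(49.166) ≈ 7.0118,  v_1 = u/||u|| ≈ (0.5199, 0.2852, 0.8052) (||v_1|| = 1).

λ_1 = 7.6458,  λ_2 = 6,  λ_3 = 2.3542;  v_1 ≈ (0.5199, 0.2852, 0.8052)


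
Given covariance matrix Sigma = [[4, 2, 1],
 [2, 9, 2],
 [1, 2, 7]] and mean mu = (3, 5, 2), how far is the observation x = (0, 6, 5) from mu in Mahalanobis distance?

Step 1 — centre the observation: (x - mu) = (-3, 1, 3).

Step 2 — invert Sigma (cofactor / det for 3×3, or solve directly):
  Sigma^{-1} = [[0.285, -0.058, -0.0242],
 [-0.058, 0.1304, -0.029],
 [-0.0242, -0.029, 0.1546]].

Step 3 — form the quadratic (x - mu)^T · Sigma^{-1} · (x - mu):
  Sigma^{-1} · (x - mu) = (-0.9855, 0.2174, 0.5072).
  (x - mu)^T · [Sigma^{-1} · (x - mu)] = (-3)·(-0.9855) + (1)·(0.2174) + (3)·(0.5072) = 4.6957.

Step 4 — take square root: d = √(4.6957) ≈ 2.1669.

d(x, mu) = √(4.6957) ≈ 2.1669


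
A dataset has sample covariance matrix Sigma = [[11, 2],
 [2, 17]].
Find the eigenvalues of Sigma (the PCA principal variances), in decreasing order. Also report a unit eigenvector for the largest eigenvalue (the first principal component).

Step 1 — characteristic polynomial of 2×2 Sigma:
  det(Sigma - λI) = λ² - trace · λ + det = 0.
  trace = 11 + 17 = 28, det = 11·17 - (2)² = 183.
Step 2 — discriminant:
  Δ = trace² - 4·det = 784 - 732 = 52.
Step 3 — eigenvalues:
  λ = (trace ± √Δ)/2 = (28 ± 7.2111)/2,
  λ_1 = 17.6056,  λ_2 = 10.3944.

Step 4 — unit eigenvector for λ_1: solve (Sigma - λ_1 I)v = 0. First row:
  (11 - 17.6056)·v_x + (2)·v_y = 0, i.e. (-6.6056)·v_x + (2)·v_y = 0,
  so v ∝ (b, λ_1 - a) = (2, 6.6056) = u.
  ||u|| = √((2)² + (6.6056)²) = √(47.6333) ≈ 6.9017,
  v_1 = u/||u|| ≈ (0.2898, 0.9571) (||v_1|| = 1).

λ_1 = 17.6056,  λ_2 = 10.3944;  v_1 ≈ (0.2898, 0.9571)


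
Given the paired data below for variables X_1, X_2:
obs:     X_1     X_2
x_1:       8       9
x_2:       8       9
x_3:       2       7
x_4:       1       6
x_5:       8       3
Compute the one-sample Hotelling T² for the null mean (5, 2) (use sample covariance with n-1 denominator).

Step 1 — sample mean vector:
  mean(X_1) = (8 + 8 + 2 + 1 + 8) / 5 = 27/5 = 5.4
  mean(X_2) = (9 + 9 + 7 + 6 + 3) / 5 = 34/5 = 6.8
  x̄ = (5.4, 6.8),  deviation x̄ - mu_0 = (5.4, 6.8) - (5, 2) = (0.4, 4.8).

Step 2 — sample covariance matrix, S[i,j] = (1/(n-1)) · Σ_k (x_{k,i} - mean_i) · (x_{k,j} - mean_j), divisor n-1 = 4:
  S[X_1,X_1] = ((2.6)·(2.6) + (2.6)·(2.6) + (-3.4)·(-3.4) + (-4.4)·(-4.4) + (2.6)·(2.6)) / 4 = 51.2/4 = 12.8
  S[X_1,X_2] = ((2.6)·(2.2) + (2.6)·(2.2) + (-3.4)·(0.2) + (-4.4)·(-0.8) + (2.6)·(-3.8)) / 4 = 4.4/4 = 1.1
  S[X_2,X_2] = ((2.2)·(2.2) + (2.2)·(2.2) + (0.2)·(0.2) + (-0.8)·(-0.8) + (-3.8)·(-3.8)) / 4 = 24.8/4 = 6.2
  S = [[12.8, 1.1],
 [1.1, 6.2]].

Step 3 — invert S. det(S) = 12.8·6.2 - (1.1)² = 78.15.
  S^{-1} = (1/det) · [[d, -b], [-b, a]] = [[0.0793, -0.0141],
 [-0.0141, 0.1638]].

Step 4 — quadratic form (x̄ - mu_0)^T · S^{-1} · (x̄ - mu_0):
  S^{-1} · (x̄ - mu_0) = (-0.0358, 0.7806),
  (x̄ - mu_0)^T · [...] = (0.4)·(-0.0358) + (4.8)·(0.7806) = 3.7323.

Step 5 — scale by n: T² = 5 · 3.7323 = 18.6615.

T² ≈ 18.6615


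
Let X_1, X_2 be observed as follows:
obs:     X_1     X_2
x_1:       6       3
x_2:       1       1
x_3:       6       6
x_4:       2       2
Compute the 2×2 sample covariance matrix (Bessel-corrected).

Step 1 — column means:
  mean(X_1) = (6 + 1 + 6 + 2) / 4 = 15/4 = 3.75
  mean(X_2) = (3 + 1 + 6 + 2) / 4 = 12/4 = 3

Step 2 — sample covariance S[i,j] = (1/(n-1)) · Σ_k (x_{k,i} - mean_i) · (x_{k,j} - mean_j), with n-1 = 3.
  S[X_1,X_1] = ((2.25)·(2.25) + (-2.75)·(-2.75) + (2.25)·(2.25) + (-1.75)·(-1.75)) / 3 = 20.75/3 = 6.9167
  S[X_1,X_2] = ((2.25)·(0) + (-2.75)·(-2) + (2.25)·(3) + (-1.75)·(-1)) / 3 = 14/3 = 4.6667
  S[X_2,X_2] = ((0)·(0) + (-2)·(-2) + (3)·(3) + (-1)·(-1)) / 3 = 14/3 = 4.6667

S is symmetric (S[j,i] = S[i,j]). Assembling:

S = [[6.9167, 4.6667],
 [4.6667, 4.6667]]


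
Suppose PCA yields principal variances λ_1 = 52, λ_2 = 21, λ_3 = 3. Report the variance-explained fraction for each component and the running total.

Step 1 — total variance = trace(Sigma) = Σ λ_i = 52 + 21 + 3 = 76.

Step 2 — fraction explained by component i = λ_i / Σ λ:
  PC1: 52/76 = 0.6842
  PC2: 21/76 = 0.2763
  PC3: 3/76 = 0.0395

Step 3 — cumulative fraction after k components = (λ_1 + ... + λ_k) / Σ λ:
  k = 1: 52/76 = 0.6842
  k = 2: (52 + 21)/76 = 73/76 = 0.9605
  k = 3: (52 + 21 + 3)/76 = 76/76 = 1

Summary (fraction, with percent):

explained: PC1 0.6842 (68.42%), PC2 0.2763 (27.63%), PC3 0.0395 (3.95%);  cumulative: 0.6842, 0.9605, 1


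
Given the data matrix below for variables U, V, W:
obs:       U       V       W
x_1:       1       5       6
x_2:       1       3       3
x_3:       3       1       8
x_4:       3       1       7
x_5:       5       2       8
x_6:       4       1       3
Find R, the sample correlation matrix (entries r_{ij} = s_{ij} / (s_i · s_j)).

Step 1 — column means:
  mean(U) = (1 + 1 + 3 + 3 + 5 + 4) / 6 = 17/6 = 2.8333
  mean(V) = (5 + 3 + 1 + 1 + 2 + 1) / 6 = 13/6 = 2.1667
  mean(W) = (6 + 3 + 8 + 7 + 8 + 3) / 6 = 35/6 = 5.8333

Step 2 — sample variances and covariances s[i,j] = (1/(n-1)) · Σ_k (x_{k,i} - mean_i) · (x_{k,j} - mean_j), with n-1 = 5:
  s[U,U] = ((-1.8333)·(-1.8333) + (-1.8333)·(-1.8333) + (0.1667)·(0.1667) + (0.1667)·(0.1667) + (2.1667)·(2.1667) + (1.1667)·(1.1667)) / 5 = 12.8333/5 = 2.5667
  s[U,V] = ((-1.8333)·(2.8333) + (-1.8333)·(0.8333) + (0.1667)·(-1.1667) + (0.1667)·(-1.1667) + (2.1667)·(-0.1667) + (1.1667)·(-1.1667)) / 5 = -8.8333/5 = -1.7667
  s[U,W] = ((-1.8333)·(0.1667) + (-1.8333)·(-2.8333) + (0.1667)·(2.1667) + (0.1667)·(1.1667) + (2.1667)·(2.1667) + (1.1667)·(-2.8333)) / 5 = 6.8333/5 = 1.3667
  s[V,V] = ((2.8333)·(2.8333) + (0.8333)·(0.8333) + (-1.1667)·(-1.1667) + (-1.1667)·(-1.1667) + (-0.1667)·(-0.1667) + (-1.1667)·(-1.1667)) / 5 = 12.8333/5 = 2.5667
  s[V,W] = ((2.8333)·(0.1667) + (0.8333)·(-2.8333) + (-1.1667)·(2.1667) + (-1.1667)·(1.1667) + (-0.1667)·(2.1667) + (-1.1667)·(-2.8333)) / 5 = -2.8333/5 = -0.5667
  s[W,W] = ((0.1667)·(0.1667) + (-2.8333)·(-2.8333) + (2.1667)·(2.1667) + (1.1667)·(1.1667) + (2.1667)·(2.1667) + (-2.8333)·(-2.8333)) / 5 = 26.8333/5 = 5.3667
  Sample standard deviations s_i = √(s[i,i]):
  s(U) = √(2.5667) = 1.6021
  s(V) = √(2.5667) = 1.6021
  s(W) = √(5.3667) = 2.3166

Step 3 — r_{ij} = s_{ij} / (s_i · s_j):
  r[U,U] = 1 (diagonal).
  r[U,V] = -1.7667 / (1.6021 · 1.6021) = -1.7667 / 2.5667 = -0.6883
  r[U,W] = 1.3667 / (1.6021 · 2.3166) = 1.3667 / 3.7114 = 0.3682
  r[V,V] = 1 (diagonal).
  r[V,W] = -0.5667 / (1.6021 · 2.3166) = -0.5667 / 3.7114 = -0.1527
  r[W,W] = 1 (diagonal).

R is symmetric with unit diagonal. Assembling:

R = [[1, -0.6883, 0.3682],
 [-0.6883, 1, -0.1527],
 [0.3682, -0.1527, 1]]


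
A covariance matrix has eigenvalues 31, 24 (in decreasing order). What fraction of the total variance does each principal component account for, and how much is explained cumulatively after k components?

Step 1 — total variance = trace(Sigma) = Σ λ_i = 31 + 24 = 55.

Step 2 — fraction explained by component i = λ_i / Σ λ:
  PC1: 31/55 = 0.5636
  PC2: 24/55 = 0.4364

Step 3 — cumulative fraction after k components = (λ_1 + ... + λ_k) / Σ λ:
  k = 1: 31/55 = 0.5636
  k = 2: (31 + 24)/55 = 55/55 = 1

Summary (fraction, with percent):

explained: PC1 0.5636 (56.36%), PC2 0.4364 (43.64%);  cumulative: 0.5636, 1


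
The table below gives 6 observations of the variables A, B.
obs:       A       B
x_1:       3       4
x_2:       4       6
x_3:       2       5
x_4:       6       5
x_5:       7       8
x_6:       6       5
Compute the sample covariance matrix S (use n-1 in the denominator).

Step 1 — column means:
  mean(A) = (3 + 4 + 2 + 6 + 7 + 6) / 6 = 28/6 = 4.6667
  mean(B) = (4 + 6 + 5 + 5 + 8 + 5) / 6 = 33/6 = 5.5

Step 2 — sample covariance S[i,j] = (1/(n-1)) · Σ_k (x_{k,i} - mean_i) · (x_{k,j} - mean_j), with n-1 = 5.
  S[A,A] = ((-1.6667)·(-1.6667) + (-0.6667)·(-0.6667) + (-2.6667)·(-2.6667) + (1.3333)·(1.3333) + (2.3333)·(2.3333) + (1.3333)·(1.3333)) / 5 = 19.3333/5 = 3.8667
  S[A,B] = ((-1.6667)·(-1.5) + (-0.6667)·(0.5) + (-2.6667)·(-0.5) + (1.3333)·(-0.5) + (2.3333)·(2.5) + (1.3333)·(-0.5)) / 5 = 8/5 = 1.6
  S[B,B] = ((-1.5)·(-1.5) + (0.5)·(0.5) + (-0.5)·(-0.5) + (-0.5)·(-0.5) + (2.5)·(2.5) + (-0.5)·(-0.5)) / 5 = 9.5/5 = 1.9

S is symmetric (S[j,i] = S[i,j]). Assembling:

S = [[3.8667, 1.6],
 [1.6, 1.9]]


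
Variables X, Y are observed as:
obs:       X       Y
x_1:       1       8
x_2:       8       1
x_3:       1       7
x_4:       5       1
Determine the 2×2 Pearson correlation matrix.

Step 1 — column means:
  mean(X) = (1 + 8 + 1 + 5) / 4 = 15/4 = 3.75
  mean(Y) = (8 + 1 + 7 + 1) / 4 = 17/4 = 4.25

Step 2 — sample variances and covariances s[i,j] = (1/(n-1)) · Σ_k (x_{k,i} - mean_i) · (x_{k,j} - mean_j), with n-1 = 3:
  s[X,X] = ((-2.75)·(-2.75) + (4.25)·(4.25) + (-2.75)·(-2.75) + (1.25)·(1.25)) / 3 = 34.75/3 = 11.5833
  s[X,Y] = ((-2.75)·(3.75) + (4.25)·(-3.25) + (-2.75)·(2.75) + (1.25)·(-3.25)) / 3 = -35.75/3 = -11.9167
  s[Y,Y] = ((3.75)·(3.75) + (-3.25)·(-3.25) + (2.75)·(2.75) + (-3.25)·(-3.25)) / 3 = 42.75/3 = 14.25
  Sample standard deviations s_i = √(s[i,i]):
  s(X) = √(11.5833) = 3.4034
  s(Y) = √(14.25) = 3.7749

Step 3 — r_{ij} = s_{ij} / (s_i · s_j):
  r[X,X] = 1 (diagonal).
  r[X,Y] = -11.9167 / (3.4034 · 3.7749) = -11.9167 / 12.8477 = -0.9275
  r[Y,Y] = 1 (diagonal).

R is symmetric with unit diagonal. Assembling:

R = [[1, -0.9275],
 [-0.9275, 1]]


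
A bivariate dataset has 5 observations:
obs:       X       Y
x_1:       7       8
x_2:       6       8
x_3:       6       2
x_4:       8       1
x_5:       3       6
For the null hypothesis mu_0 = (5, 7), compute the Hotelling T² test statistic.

Step 1 — sample mean vector:
  mean(X) = (7 + 6 + 6 + 8 + 3) / 5 = 30/5 = 6
  mean(Y) = (8 + 8 + 2 + 1 + 6) / 5 = 25/5 = 5
  x̄ = (6, 5),  deviation x̄ - mu_0 = (6, 5) - (5, 7) = (1, -2).

Step 2 — sample covariance matrix, S[i,j] = (1/(n-1)) · Σ_k (x_{k,i} - mean_i) · (x_{k,j} - mean_j), divisor n-1 = 4:
  S[X,X] = ((1)·(1) + (0)·(0) + (0)·(0) + (2)·(2) + (-3)·(-3)) / 4 = 14/4 = 3.5
  S[X,Y] = ((1)·(3) + (0)·(3) + (0)·(-3) + (2)·(-4) + (-3)·(1)) / 4 = -8/4 = -2
  S[Y,Y] = ((3)·(3) + (3)·(3) + (-3)·(-3) + (-4)·(-4) + (1)·(1)) / 4 = 44/4 = 11
  S = [[3.5, -2],
 [-2, 11]].

Step 3 — invert S. det(S) = 3.5·11 - (-2)² = 34.5.
  S^{-1} = (1/det) · [[d, -b], [-b, a]] = [[0.3188, 0.058],
 [0.058, 0.1014]].

Step 4 — quadratic form (x̄ - mu_0)^T · S^{-1} · (x̄ - mu_0):
  S^{-1} · (x̄ - mu_0) = (0.2029, -0.1449),
  (x̄ - mu_0)^T · [...] = (1)·(0.2029) + (-2)·(-0.1449) = 0.4928.

Step 5 — scale by n: T² = 5 · 0.4928 = 2.4638.

T² ≈ 2.4638


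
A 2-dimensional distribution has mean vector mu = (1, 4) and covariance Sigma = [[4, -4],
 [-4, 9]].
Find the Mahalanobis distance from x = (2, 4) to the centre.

Step 1 — centre the observation: (x - mu) = (1, 0).

Step 2 — invert Sigma. det(Sigma) = 4·9 - (-4)² = 20.
  Sigma^{-1} = (1/det) · [[d, -b], [-b, a]] = [[0.45, 0.2],
 [0.2, 0.2]].

Step 3 — form the quadratic (x - mu)^T · Sigma^{-1} · (x - mu):
  Sigma^{-1} · (x - mu) = (0.45, 0.2).
  (x - mu)^T · [Sigma^{-1} · (x - mu)] = (1)·(0.45) + (0)·(0.2) = 0.45.

Step 4 — take square root: d = √(0.45) ≈ 0.6708.

d(x, mu) = √(0.45) ≈ 0.6708


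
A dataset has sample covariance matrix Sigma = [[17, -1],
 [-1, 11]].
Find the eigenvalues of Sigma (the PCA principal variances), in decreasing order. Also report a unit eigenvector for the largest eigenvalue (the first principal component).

Step 1 — characteristic polynomial of 2×2 Sigma:
  det(Sigma - λI) = λ² - trace · λ + det = 0.
  trace = 17 + 11 = 28, det = 17·11 - (-1)² = 186.
Step 2 — discriminant:
  Δ = trace² - 4·det = 784 - 744 = 40.
Step 3 — eigenvalues:
  λ = (trace ± √Δ)/2 = (28 ± 6.3246)/2,
  λ_1 = 17.1623,  λ_2 = 10.8377.

Step 4 — unit eigenvector for λ_1: solve (Sigma - λ_1 I)v = 0. First row:
  (17 - 17.1623)·v_x + (-1)·v_y = 0, i.e. (-0.1623)·v_x + (-1)·v_y = 0,
  so v ∝ (b, λ_1 - a) = (-1, 0.1623); multiply by -1 so the first entry is positive: u = (1, -0.1623).
  ||u|| = √((1)² + (-0.1623)²) = √(1.0263) ≈ 1.0131,
  v_1 = u/||u|| ≈ (0.9871, -0.1602) (||v_1|| = 1).

λ_1 = 17.1623,  λ_2 = 10.8377;  v_1 ≈ (0.9871, -0.1602)


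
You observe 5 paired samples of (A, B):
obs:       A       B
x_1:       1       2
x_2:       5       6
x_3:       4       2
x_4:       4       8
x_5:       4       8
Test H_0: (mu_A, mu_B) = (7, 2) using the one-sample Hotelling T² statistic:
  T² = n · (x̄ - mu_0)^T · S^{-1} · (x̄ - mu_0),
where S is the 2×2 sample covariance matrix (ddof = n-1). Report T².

Step 1 — sample mean vector:
  mean(A) = (1 + 5 + 4 + 4 + 4) / 5 = 18/5 = 3.6
  mean(B) = (2 + 6 + 2 + 8 + 8) / 5 = 26/5 = 5.2
  x̄ = (3.6, 5.2),  deviation x̄ - mu_0 = (3.6, 5.2) - (7, 2) = (-3.4, 3.2).

Step 2 — sample covariance matrix, S[i,j] = (1/(n-1)) · Σ_k (x_{k,i} - mean_i) · (x_{k,j} - mean_j), divisor n-1 = 4:
  S[A,A] = ((-2.6)·(-2.6) + (1.4)·(1.4) + (0.4)·(0.4) + (0.4)·(0.4) + (0.4)·(0.4)) / 4 = 9.2/4 = 2.3
  S[A,B] = ((-2.6)·(-3.2) + (1.4)·(0.8) + (0.4)·(-3.2) + (0.4)·(2.8) + (0.4)·(2.8)) / 4 = 10.4/4 = 2.6
  S[B,B] = ((-3.2)·(-3.2) + (0.8)·(0.8) + (-3.2)·(-3.2) + (2.8)·(2.8) + (2.8)·(2.8)) / 4 = 36.8/4 = 9.2
  S = [[2.3, 2.6],
 [2.6, 9.2]].

Step 3 — invert S. det(S) = 2.3·9.2 - (2.6)² = 14.4.
  S^{-1} = (1/det) · [[d, -b], [-b, a]] = [[0.6389, -0.1806],
 [-0.1806, 0.1597]].

Step 4 — quadratic form (x̄ - mu_0)^T · S^{-1} · (x̄ - mu_0):
  S^{-1} · (x̄ - mu_0) = (-2.75, 1.125),
  (x̄ - mu_0)^T · [...] = (-3.4)·(-2.75) + (3.2)·(1.125) = 12.95.

Step 5 — scale by n: T² = 5 · 12.95 = 64.75.

T² ≈ 64.75


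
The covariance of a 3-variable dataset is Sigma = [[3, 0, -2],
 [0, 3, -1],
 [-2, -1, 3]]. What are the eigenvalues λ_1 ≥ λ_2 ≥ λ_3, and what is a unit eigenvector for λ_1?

Step 1 — characteristic polynomial p(λ) = det(λI - Sigma) = λ³ - tr·λ² + c_1·λ - det, where tr = trace, c_1 = sum of the principal 2×2 minors, det = det(Sigma):
  tr = 3 + 3 + 3 = 9,
  c_1 = (3·3 - (0)²) + (3·3 - (-2)²) + (3·3 - (-1)²) = 9 + 5 + 8 = 22,
  det = 3·(3·3 - (-1)²) - (0)·((0)·3 - (-1)·(-2)) + (-2)·((0)·(-1) - 3·(-2)) = 3·(8) - (0)·(-2) + (-2)·(6) = 12.
  So p(λ) = λ³ - 9λ² + 22λ - 12.
Step 2 — look for an integer root (rational root theorem: any rational root is an integer divisor of 12). Testing λ = 3:
  p(3) = 27 - 81 + 66 - 12 = 0  ✓
  Dividing out (λ - 3): p(λ) = (λ - 3)(λ² - 6λ + 4).
Step 3 — remaining eigenvalues from the quadratic λ² - 6λ + 4 = 0:
  Δ = 6² - 4·4 = 36 - 16 = 20,  λ = (6 ± √20)/2 = (6 ± 4.4721)/2 ≈ 5.2361 or 0.7639.
  Sorted: λ_1 = 5.2361,  λ_2 = 3,  λ_3 = 0.7639  (check: sum = 9 = tr ✓).

Step 4 — unit eigenvector for λ_1 ≈ 5.2361: v spans the null space of (Sigma - λ_1 I), whose rows are
  r_1 = (-2.2361, 0, -2),  r_2 = (0, -2.2361, -1),  r_3 = (-2, -1, -2.2361).
  v is orthogonal to every row, so take v ∝ r_1 × r_2 = ((0)·(-1) - (-2)·(-2.2361), (-2)·(0) - (-2.2361)·(-1), (-2.2361)·(-2.2361) - (0)·(0)) ≈ (-4.4721, -2.2361, 5).
  Rescale (multiply by -1 so the first nonzero entry is positive): u = (4.4721, 2.2361, -5).
  ||u|| = √((4.4721)² + (2.2361)² + (-5)²) = √(50) ≈ 7.0711,  v_1 = u/||u|| ≈ (0.6325, 0.3162, -0.7071) (||v_1|| = 1).

λ_1 = 5.2361,  λ_2 = 3,  λ_3 = 0.7639;  v_1 ≈ (0.6325, 0.3162, -0.7071)


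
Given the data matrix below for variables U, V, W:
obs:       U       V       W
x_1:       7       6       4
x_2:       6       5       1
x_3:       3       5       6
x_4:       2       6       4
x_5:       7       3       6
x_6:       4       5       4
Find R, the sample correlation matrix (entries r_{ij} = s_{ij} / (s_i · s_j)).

Step 1 — column means:
  mean(U) = (7 + 6 + 3 + 2 + 7 + 4) / 6 = 29/6 = 4.8333
  mean(V) = (6 + 5 + 5 + 6 + 3 + 5) / 6 = 30/6 = 5
  mean(W) = (4 + 1 + 6 + 4 + 6 + 4) / 6 = 25/6 = 4.1667

Step 2 — sample variances and covariances s[i,j] = (1/(n-1)) · Σ_k (x_{k,i} - mean_i) · (x_{k,j} - mean_j), with n-1 = 5:
  s[U,U] = ((2.1667)·(2.1667) + (1.1667)·(1.1667) + (-1.8333)·(-1.8333) + (-2.8333)·(-2.8333) + (2.1667)·(2.1667) + (-0.8333)·(-0.8333)) / 5 = 22.8333/5 = 4.5667
  s[U,V] = ((2.1667)·(1) + (1.1667)·(0) + (-1.8333)·(0) + (-2.8333)·(1) + (2.1667)·(-2) + (-0.8333)·(0)) / 5 = -5/5 = -1
  s[U,W] = ((2.1667)·(-0.1667) + (1.1667)·(-3.1667) + (-1.8333)·(1.8333) + (-2.8333)·(-0.1667) + (2.1667)·(1.8333) + (-0.8333)·(-0.1667)) / 5 = -2.8333/5 = -0.5667
  s[V,V] = ((1)·(1) + (0)·(0) + (0)·(0) + (1)·(1) + (-2)·(-2) + (0)·(0)) / 5 = 6/5 = 1.2
  s[V,W] = ((1)·(-0.1667) + (0)·(-3.1667) + (0)·(1.8333) + (1)·(-0.1667) + (-2)·(1.8333) + (0)·(-0.1667)) / 5 = -4/5 = -0.8
  s[W,W] = ((-0.1667)·(-0.1667) + (-3.1667)·(-3.1667) + (1.8333)·(1.8333) + (-0.1667)·(-0.1667) + (1.8333)·(1.8333) + (-0.1667)·(-0.1667)) / 5 = 16.8333/5 = 3.3667
  Sample standard deviations s_i = √(s[i,i]):
  s(U) = √(4.5667) = 2.137
  s(V) = √(1.2) = 1.0954
  s(W) = √(3.3667) = 1.8348

Step 3 — r_{ij} = s_{ij} / (s_i · s_j):
  r[U,U] = 1 (diagonal).
  r[U,V] = -1 / (2.137 · 1.0954) = -1 / 2.3409 = -0.4272
  r[U,W] = -0.5667 / (2.137 · 1.8348) = -0.5667 / 3.921 = -0.1445
  r[V,V] = 1 (diagonal).
  r[V,W] = -0.8 / (1.0954 · 1.8348) = -0.8 / 2.01 = -0.398
  r[W,W] = 1 (diagonal).

R is symmetric with unit diagonal. Assembling:

R = [[1, -0.4272, -0.1445],
 [-0.4272, 1, -0.398],
 [-0.1445, -0.398, 1]]


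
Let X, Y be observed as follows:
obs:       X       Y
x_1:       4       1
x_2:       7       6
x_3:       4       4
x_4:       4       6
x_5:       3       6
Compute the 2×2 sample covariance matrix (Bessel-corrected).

Step 1 — column means:
  mean(X) = (4 + 7 + 4 + 4 + 3) / 5 = 22/5 = 4.4
  mean(Y) = (1 + 6 + 4 + 6 + 6) / 5 = 23/5 = 4.6

Step 2 — sample covariance S[i,j] = (1/(n-1)) · Σ_k (x_{k,i} - mean_i) · (x_{k,j} - mean_j), with n-1 = 4.
  S[X,X] = ((-0.4)·(-0.4) + (2.6)·(2.6) + (-0.4)·(-0.4) + (-0.4)·(-0.4) + (-1.4)·(-1.4)) / 4 = 9.2/4 = 2.3
  S[X,Y] = ((-0.4)·(-3.6) + (2.6)·(1.4) + (-0.4)·(-0.6) + (-0.4)·(1.4) + (-1.4)·(1.4)) / 4 = 2.8/4 = 0.7
  S[Y,Y] = ((-3.6)·(-3.6) + (1.4)·(1.4) + (-0.6)·(-0.6) + (1.4)·(1.4) + (1.4)·(1.4)) / 4 = 19.2/4 = 4.8

S is symmetric (S[j,i] = S[i,j]). Assembling:

S = [[2.3, 0.7],
 [0.7, 4.8]]


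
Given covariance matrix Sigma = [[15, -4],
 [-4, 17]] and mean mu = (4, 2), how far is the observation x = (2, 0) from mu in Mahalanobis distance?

Step 1 — centre the observation: (x - mu) = (-2, -2).

Step 2 — invert Sigma. det(Sigma) = 15·17 - (-4)² = 239.
  Sigma^{-1} = (1/det) · [[d, -b], [-b, a]] = [[0.0711, 0.0167],
 [0.0167, 0.0628]].

Step 3 — form the quadratic (x - mu)^T · Sigma^{-1} · (x - mu):
  Sigma^{-1} · (x - mu) = (-0.1757, -0.159).
  (x - mu)^T · [Sigma^{-1} · (x - mu)] = (-2)·(-0.1757) + (-2)·(-0.159) = 0.6695.

Step 4 — take square root: d = √(0.6695) ≈ 0.8182.

d(x, mu) = √(0.6695) ≈ 0.8182


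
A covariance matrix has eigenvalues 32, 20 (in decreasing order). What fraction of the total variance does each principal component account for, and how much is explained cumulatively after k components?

Step 1 — total variance = trace(Sigma) = Σ λ_i = 32 + 20 = 52.

Step 2 — fraction explained by component i = λ_i / Σ λ:
  PC1: 32/52 = 0.6154
  PC2: 20/52 = 0.3846

Step 3 — cumulative fraction after k components = (λ_1 + ... + λ_k) / Σ λ:
  k = 1: 32/52 = 0.6154
  k = 2: (32 + 20)/52 = 52/52 = 1

Summary (fraction, with percent):

explained: PC1 0.6154 (61.54%), PC2 0.3846 (38.46%);  cumulative: 0.6154, 1


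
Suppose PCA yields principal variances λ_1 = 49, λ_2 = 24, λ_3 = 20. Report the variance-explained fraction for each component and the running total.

Step 1 — total variance = trace(Sigma) = Σ λ_i = 49 + 24 + 20 = 93.

Step 2 — fraction explained by component i = λ_i / Σ λ:
  PC1: 49/93 = 0.5269
  PC2: 24/93 = 0.2581
  PC3: 20/93 = 0.2151

Step 3 — cumulative fraction after k components = (λ_1 + ... + λ_k) / Σ λ:
  k = 1: 49/93 = 0.5269
  k = 2: (49 + 24)/93 = 73/93 = 0.7849
  k = 3: (49 + 24 + 20)/93 = 93/93 = 1

Summary (fraction, with percent):

explained: PC1 0.5269 (52.69%), PC2 0.2581 (25.81%), PC3 0.2151 (21.51%);  cumulative: 0.5269, 0.7849, 1


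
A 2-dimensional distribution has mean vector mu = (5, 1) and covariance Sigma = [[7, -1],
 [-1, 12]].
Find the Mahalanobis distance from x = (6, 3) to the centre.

Step 1 — centre the observation: (x - mu) = (1, 2).

Step 2 — invert Sigma. det(Sigma) = 7·12 - (-1)² = 83.
  Sigma^{-1} = (1/det) · [[d, -b], [-b, a]] = [[0.1446, 0.012],
 [0.012, 0.0843]].

Step 3 — form the quadratic (x - mu)^T · Sigma^{-1} · (x - mu):
  Sigma^{-1} · (x - mu) = (0.1687, 0.1807).
  (x - mu)^T · [Sigma^{-1} · (x - mu)] = (1)·(0.1687) + (2)·(0.1807) = 0.5301.

Step 4 — take square root: d = √(0.5301) ≈ 0.7281.

d(x, mu) = √(0.5301) ≈ 0.7281


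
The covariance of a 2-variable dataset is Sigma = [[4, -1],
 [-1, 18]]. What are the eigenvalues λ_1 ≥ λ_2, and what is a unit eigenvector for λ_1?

Step 1 — characteristic polynomial of 2×2 Sigma:
  det(Sigma - λI) = λ² - trace · λ + det = 0.
  trace = 4 + 18 = 22, det = 4·18 - (-1)² = 71.
Step 2 — discriminant:
  Δ = trace² - 4·det = 484 - 284 = 200.
Step 3 — eigenvalues:
  λ = (trace ± √Δ)/2 = (22 ± 14.1421)/2,
  λ_1 = 18.0711,  λ_2 = 3.9289.

Step 4 — unit eigenvector for λ_1: solve (Sigma - λ_1 I)v = 0. First row:
  (4 - 18.0711)·v_x + (-1)·v_y = 0, i.e. (-14.0711)·v_x + (-1)·v_y = 0,
  so v ∝ (b, λ_1 - a) = (-1, 14.0711); multiply by -1 so the first entry is positive: u = (1, -14.0711).
  ||u|| = √((1)² + (-14.0711)²) = √(198.9949) ≈ 14.1066,
  v_1 = u/||u|| ≈ (0.0709, -0.9975) (||v_1|| = 1).

λ_1 = 18.0711,  λ_2 = 3.9289;  v_1 ≈ (0.0709, -0.9975)


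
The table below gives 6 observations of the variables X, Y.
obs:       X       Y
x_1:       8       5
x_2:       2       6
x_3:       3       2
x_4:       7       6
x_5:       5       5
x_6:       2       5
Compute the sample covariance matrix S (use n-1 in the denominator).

Step 1 — column means:
  mean(X) = (8 + 2 + 3 + 7 + 5 + 2) / 6 = 27/6 = 4.5
  mean(Y) = (5 + 6 + 2 + 6 + 5 + 5) / 6 = 29/6 = 4.8333

Step 2 — sample covariance S[i,j] = (1/(n-1)) · Σ_k (x_{k,i} - mean_i) · (x_{k,j} - mean_j), with n-1 = 5.
  S[X,X] = ((3.5)·(3.5) + (-2.5)·(-2.5) + (-1.5)·(-1.5) + (2.5)·(2.5) + (0.5)·(0.5) + (-2.5)·(-2.5)) / 5 = 33.5/5 = 6.7
  S[X,Y] = ((3.5)·(0.1667) + (-2.5)·(1.1667) + (-1.5)·(-2.8333) + (2.5)·(1.1667) + (0.5)·(0.1667) + (-2.5)·(0.1667)) / 5 = 4.5/5 = 0.9
  S[Y,Y] = ((0.1667)·(0.1667) + (1.1667)·(1.1667) + (-2.8333)·(-2.8333) + (1.1667)·(1.1667) + (0.1667)·(0.1667) + (0.1667)·(0.1667)) / 5 = 10.8333/5 = 2.1667

S is symmetric (S[j,i] = S[i,j]). Assembling:

S = [[6.7, 0.9],
 [0.9, 2.1667]]


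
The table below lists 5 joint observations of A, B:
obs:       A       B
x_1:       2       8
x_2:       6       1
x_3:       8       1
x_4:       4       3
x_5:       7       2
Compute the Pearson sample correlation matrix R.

Step 1 — column means:
  mean(A) = (2 + 6 + 8 + 4 + 7) / 5 = 27/5 = 5.4
  mean(B) = (8 + 1 + 1 + 3 + 2) / 5 = 15/5 = 3

Step 2 — sample variances and covariances s[i,j] = (1/(n-1)) · Σ_k (x_{k,i} - mean_i) · (x_{k,j} - mean_j), with n-1 = 4:
  s[A,A] = ((-3.4)·(-3.4) + (0.6)·(0.6) + (2.6)·(2.6) + (-1.4)·(-1.4) + (1.6)·(1.6)) / 4 = 23.2/4 = 5.8
  s[A,B] = ((-3.4)·(5) + (0.6)·(-2) + (2.6)·(-2) + (-1.4)·(0) + (1.6)·(-1)) / 4 = -25/4 = -6.25
  s[B,B] = ((5)·(5) + (-2)·(-2) + (-2)·(-2) + (0)·(0) + (-1)·(-1)) / 4 = 34/4 = 8.5
  Sample standard deviations s_i = √(s[i,i]):
  s(A) = √(5.8) = 2.4083
  s(B) = √(8.5) = 2.9155

Step 3 — r_{ij} = s_{ij} / (s_i · s_j):
  r[A,A] = 1 (diagonal).
  r[A,B] = -6.25 / (2.4083 · 2.9155) = -6.25 / 7.0214 = -0.8901
  r[B,B] = 1 (diagonal).

R is symmetric with unit diagonal. Assembling:

R = [[1, -0.8901],
 [-0.8901, 1]]


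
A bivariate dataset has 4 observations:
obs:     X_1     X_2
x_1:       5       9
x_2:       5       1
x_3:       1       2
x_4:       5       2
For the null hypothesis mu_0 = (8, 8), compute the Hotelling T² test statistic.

Step 1 — sample mean vector:
  mean(X_1) = (5 + 5 + 1 + 5) / 4 = 16/4 = 4
  mean(X_2) = (9 + 1 + 2 + 2) / 4 = 14/4 = 3.5
  x̄ = (4, 3.5),  deviation x̄ - mu_0 = (4, 3.5) - (8, 8) = (-4, -4.5).

Step 2 — sample covariance matrix, S[i,j] = (1/(n-1)) · Σ_k (x_{k,i} - mean_i) · (x_{k,j} - mean_j), divisor n-1 = 3:
  S[X_1,X_1] = ((1)·(1) + (1)·(1) + (-3)·(-3) + (1)·(1)) / 3 = 12/3 = 4
  S[X_1,X_2] = ((1)·(5.5) + (1)·(-2.5) + (-3)·(-1.5) + (1)·(-1.5)) / 3 = 6/3 = 2
  S[X_2,X_2] = ((5.5)·(5.5) + (-2.5)·(-2.5) + (-1.5)·(-1.5) + (-1.5)·(-1.5)) / 3 = 41/3 = 13.6667
  S = [[4, 2],
 [2, 13.6667]].

Step 3 — invert S. det(S) = 4·13.6667 - (2)² = 50.6667.
  S^{-1} = (1/det) · [[d, -b], [-b, a]] = [[0.2697, -0.0395],
 [-0.0395, 0.0789]].

Step 4 — quadratic form (x̄ - mu_0)^T · S^{-1} · (x̄ - mu_0):
  S^{-1} · (x̄ - mu_0) = (-0.9013, -0.1974),
  (x̄ - mu_0)^T · [...] = (-4)·(-0.9013) + (-4.5)·(-0.1974) = 4.4934.

Step 5 — scale by n: T² = 4 · 4.4934 = 17.9737.

T² ≈ 17.9737


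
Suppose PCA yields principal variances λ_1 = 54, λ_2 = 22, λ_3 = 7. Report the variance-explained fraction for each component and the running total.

Step 1 — total variance = trace(Sigma) = Σ λ_i = 54 + 22 + 7 = 83.

Step 2 — fraction explained by component i = λ_i / Σ λ:
  PC1: 54/83 = 0.6506
  PC2: 22/83 = 0.2651
  PC3: 7/83 = 0.0843

Step 3 — cumulative fraction after k components = (λ_1 + ... + λ_k) / Σ λ:
  k = 1: 54/83 = 0.6506
  k = 2: (54 + 22)/83 = 76/83 = 0.9157
  k = 3: (54 + 22 + 7)/83 = 83/83 = 1

Summary (fraction, with percent):

explained: PC1 0.6506 (65.06%), PC2 0.2651 (26.51%), PC3 0.0843 (8.43%);  cumulative: 0.6506, 0.9157, 1


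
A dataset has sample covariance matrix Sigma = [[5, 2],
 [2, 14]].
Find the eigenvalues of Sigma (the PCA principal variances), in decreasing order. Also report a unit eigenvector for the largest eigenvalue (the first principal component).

Step 1 — characteristic polynomial of 2×2 Sigma:
  det(Sigma - λI) = λ² - trace · λ + det = 0.
  trace = 5 + 14 = 19, det = 5·14 - (2)² = 66.
Step 2 — discriminant:
  Δ = trace² - 4·det = 361 - 264 = 97.
Step 3 — eigenvalues:
  λ = (trace ± √Δ)/2 = (19 ± 9.8489)/2,
  λ_1 = 14.4244,  λ_2 = 4.5756.

Step 4 — unit eigenvector for λ_1: solve (Sigma - λ_1 I)v = 0. First row:
  (5 - 14.4244)·v_x + (2)·v_y = 0, i.e. (-9.4244)·v_x + (2)·v_y = 0,
  so v ∝ (b, λ_1 - a) = (2, 9.4244) = u.
  ||u|| = √((2)² + (9.4244)²) = √(92.8199) ≈ 9.6343,
  v_1 = u/||u|| ≈ (0.2076, 0.9782) (||v_1|| = 1).

λ_1 = 14.4244,  λ_2 = 4.5756;  v_1 ≈ (0.2076, 0.9782)


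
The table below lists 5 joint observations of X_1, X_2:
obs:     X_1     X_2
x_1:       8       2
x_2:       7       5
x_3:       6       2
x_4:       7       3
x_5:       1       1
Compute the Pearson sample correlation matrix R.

Step 1 — column means:
  mean(X_1) = (8 + 7 + 6 + 7 + 1) / 5 = 29/5 = 5.8
  mean(X_2) = (2 + 5 + 2 + 3 + 1) / 5 = 13/5 = 2.6

Step 2 — sample variances and covariances s[i,j] = (1/(n-1)) · Σ_k (x_{k,i} - mean_i) · (x_{k,j} - mean_j), with n-1 = 4:
  s[X_1,X_1] = ((2.2)·(2.2) + (1.2)·(1.2) + (0.2)·(0.2) + (1.2)·(1.2) + (-4.8)·(-4.8)) / 4 = 30.8/4 = 7.7
  s[X_1,X_2] = ((2.2)·(-0.6) + (1.2)·(2.4) + (0.2)·(-0.6) + (1.2)·(0.4) + (-4.8)·(-1.6)) / 4 = 9.6/4 = 2.4
  s[X_2,X_2] = ((-0.6)·(-0.6) + (2.4)·(2.4) + (-0.6)·(-0.6) + (0.4)·(0.4) + (-1.6)·(-1.6)) / 4 = 9.2/4 = 2.3
  Sample standard deviations s_i = √(s[i,i]):
  s(X_1) = √(7.7) = 2.7749
  s(X_2) = √(2.3) = 1.5166

Step 3 — r_{ij} = s_{ij} / (s_i · s_j):
  r[X_1,X_1] = 1 (diagonal).
  r[X_1,X_2] = 2.4 / (2.7749 · 1.5166) = 2.4 / 4.2083 = 0.5703
  r[X_2,X_2] = 1 (diagonal).

R is symmetric with unit diagonal. Assembling:

R = [[1, 0.5703],
 [0.5703, 1]]
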